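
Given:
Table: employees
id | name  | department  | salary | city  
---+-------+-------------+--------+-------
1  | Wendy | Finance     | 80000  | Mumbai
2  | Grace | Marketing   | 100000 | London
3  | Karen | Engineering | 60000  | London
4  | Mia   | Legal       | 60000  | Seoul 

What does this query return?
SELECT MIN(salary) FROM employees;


Salaries: 80000, 100000, 60000, 60000
MIN = 60000

60000


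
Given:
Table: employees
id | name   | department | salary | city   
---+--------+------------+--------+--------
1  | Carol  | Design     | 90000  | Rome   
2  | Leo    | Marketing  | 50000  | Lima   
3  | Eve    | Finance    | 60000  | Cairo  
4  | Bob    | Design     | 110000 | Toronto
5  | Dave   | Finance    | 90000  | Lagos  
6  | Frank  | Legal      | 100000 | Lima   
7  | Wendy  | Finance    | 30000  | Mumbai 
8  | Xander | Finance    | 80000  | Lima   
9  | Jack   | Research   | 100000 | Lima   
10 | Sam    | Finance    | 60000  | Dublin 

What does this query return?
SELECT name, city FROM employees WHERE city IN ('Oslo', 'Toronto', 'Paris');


Filtering: city IN ('Oslo', 'Toronto', 'Paris')
Matching: 1 rows

1 rows:
Bob, Toronto


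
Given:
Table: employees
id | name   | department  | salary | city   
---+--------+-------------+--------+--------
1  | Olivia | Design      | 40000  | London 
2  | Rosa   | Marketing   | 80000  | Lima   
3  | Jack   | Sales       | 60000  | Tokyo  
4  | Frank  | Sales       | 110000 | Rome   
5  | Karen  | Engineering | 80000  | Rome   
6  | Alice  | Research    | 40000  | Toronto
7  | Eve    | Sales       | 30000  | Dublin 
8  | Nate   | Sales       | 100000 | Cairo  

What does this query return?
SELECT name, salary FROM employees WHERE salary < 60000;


Filtering: salary < 60000
Matching: 3 rows

3 rows:
Olivia, 40000
Alice, 40000
Eve, 30000


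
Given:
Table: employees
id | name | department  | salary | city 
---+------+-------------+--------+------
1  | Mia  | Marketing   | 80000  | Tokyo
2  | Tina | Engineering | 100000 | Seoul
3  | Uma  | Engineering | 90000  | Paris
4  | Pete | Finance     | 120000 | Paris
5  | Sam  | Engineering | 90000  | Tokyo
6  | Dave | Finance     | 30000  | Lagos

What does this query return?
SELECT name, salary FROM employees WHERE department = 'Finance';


Filtering: department = 'Finance'
Matching rows: 2

2 rows:
Pete, 120000
Dave, 30000


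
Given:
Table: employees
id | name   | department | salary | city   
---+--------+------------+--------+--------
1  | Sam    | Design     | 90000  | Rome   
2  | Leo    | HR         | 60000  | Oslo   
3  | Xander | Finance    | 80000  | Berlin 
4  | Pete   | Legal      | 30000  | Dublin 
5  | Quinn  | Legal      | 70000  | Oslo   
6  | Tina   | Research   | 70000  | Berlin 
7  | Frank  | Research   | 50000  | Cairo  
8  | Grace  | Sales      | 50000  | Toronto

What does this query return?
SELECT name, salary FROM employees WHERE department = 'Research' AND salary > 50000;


Filtering: department = 'Research' AND salary > 50000
Matching: 1 rows

1 rows:
Tina, 70000


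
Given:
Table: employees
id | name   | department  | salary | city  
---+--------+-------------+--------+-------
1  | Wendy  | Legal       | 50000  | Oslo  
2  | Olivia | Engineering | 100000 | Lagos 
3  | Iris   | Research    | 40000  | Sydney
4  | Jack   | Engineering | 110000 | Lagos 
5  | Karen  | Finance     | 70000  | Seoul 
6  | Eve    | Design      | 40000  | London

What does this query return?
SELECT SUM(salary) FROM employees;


SUM(salary) = 50000 + 100000 + 40000 + 110000 + 70000 + 40000 = 410000

410000


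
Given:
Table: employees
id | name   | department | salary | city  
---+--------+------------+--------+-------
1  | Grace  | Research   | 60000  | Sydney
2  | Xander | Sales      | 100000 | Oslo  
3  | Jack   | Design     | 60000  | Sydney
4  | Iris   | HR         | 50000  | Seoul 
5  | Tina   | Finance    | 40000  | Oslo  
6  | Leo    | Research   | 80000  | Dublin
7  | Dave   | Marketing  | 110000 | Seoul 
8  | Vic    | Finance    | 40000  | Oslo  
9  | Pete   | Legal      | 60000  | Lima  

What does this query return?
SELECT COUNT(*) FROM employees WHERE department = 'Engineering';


Counting rows where department = 'Engineering'


0


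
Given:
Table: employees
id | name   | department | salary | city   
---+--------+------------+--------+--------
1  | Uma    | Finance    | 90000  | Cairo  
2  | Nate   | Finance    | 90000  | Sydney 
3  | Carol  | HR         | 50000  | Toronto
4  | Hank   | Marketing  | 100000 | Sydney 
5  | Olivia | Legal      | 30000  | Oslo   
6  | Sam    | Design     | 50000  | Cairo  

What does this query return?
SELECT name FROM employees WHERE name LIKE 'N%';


LIKE 'N%' matches names starting with 'N'
Matching: 1

1 rows:
Nate


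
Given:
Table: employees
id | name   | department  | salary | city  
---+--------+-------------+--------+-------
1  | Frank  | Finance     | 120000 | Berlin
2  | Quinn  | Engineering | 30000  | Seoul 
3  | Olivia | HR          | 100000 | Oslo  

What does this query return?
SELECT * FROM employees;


SELECT * returns all 3 rows with all columns

3 rows:
1, Frank, Finance, 120000, Berlin
2, Quinn, Engineering, 30000, Seoul
3, Olivia, HR, 100000, Oslo


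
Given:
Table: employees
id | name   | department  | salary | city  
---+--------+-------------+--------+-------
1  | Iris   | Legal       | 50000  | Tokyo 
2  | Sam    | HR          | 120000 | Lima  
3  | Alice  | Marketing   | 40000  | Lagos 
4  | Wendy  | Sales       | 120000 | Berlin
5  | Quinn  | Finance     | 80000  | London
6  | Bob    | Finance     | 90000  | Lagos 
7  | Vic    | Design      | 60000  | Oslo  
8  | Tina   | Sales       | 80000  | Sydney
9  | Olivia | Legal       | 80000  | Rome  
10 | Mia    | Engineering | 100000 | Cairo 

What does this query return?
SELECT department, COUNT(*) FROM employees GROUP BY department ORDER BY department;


Assigning each row to its department group:
  Iris -> Legal
  Sam -> HR
  Alice -> Marketing
  Wendy -> Sales
  Quinn -> Finance
  Bob -> Finance
  Vic -> Design
  Tina -> Sales
  Olivia -> Legal
  Mia -> Engineering


7 groups:
Design, 1
Engineering, 1
Finance, 2
HR, 1
Legal, 2
Marketing, 1
Sales, 2


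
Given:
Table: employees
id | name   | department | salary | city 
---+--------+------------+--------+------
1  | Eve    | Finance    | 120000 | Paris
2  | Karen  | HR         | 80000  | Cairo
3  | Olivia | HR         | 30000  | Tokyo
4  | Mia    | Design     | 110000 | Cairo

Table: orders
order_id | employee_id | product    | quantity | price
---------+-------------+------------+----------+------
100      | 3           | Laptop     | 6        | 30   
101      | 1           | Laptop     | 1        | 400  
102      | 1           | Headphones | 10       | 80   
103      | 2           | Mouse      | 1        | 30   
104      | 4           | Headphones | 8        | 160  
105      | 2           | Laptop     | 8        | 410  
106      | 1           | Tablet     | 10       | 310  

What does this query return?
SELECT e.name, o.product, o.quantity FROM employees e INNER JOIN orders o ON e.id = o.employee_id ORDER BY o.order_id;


Joining employees.id = orders.employee_id:
  employee Olivia (id=3) -> order Laptop
  employee Eve (id=1) -> order Laptop
  employee Eve (id=1) -> order Headphones
  employee Karen (id=2) -> order Mouse
  employee Mia (id=4) -> order Headphones
  employee Karen (id=2) -> order Laptop
  employee Eve (id=1) -> order Tablet


7 rows:
Olivia, Laptop, 6
Eve, Laptop, 1
Eve, Headphones, 10
Karen, Mouse, 1
Mia, Headphones, 8
Karen, Laptop, 8
Eve, Tablet, 10


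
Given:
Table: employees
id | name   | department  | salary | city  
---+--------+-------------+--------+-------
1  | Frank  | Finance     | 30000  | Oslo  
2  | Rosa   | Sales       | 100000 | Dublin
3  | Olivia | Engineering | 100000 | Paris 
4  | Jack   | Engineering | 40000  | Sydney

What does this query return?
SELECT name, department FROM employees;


Projecting columns: name, department

4 rows:
Frank, Finance
Rosa, Sales
Olivia, Engineering
Jack, Engineering


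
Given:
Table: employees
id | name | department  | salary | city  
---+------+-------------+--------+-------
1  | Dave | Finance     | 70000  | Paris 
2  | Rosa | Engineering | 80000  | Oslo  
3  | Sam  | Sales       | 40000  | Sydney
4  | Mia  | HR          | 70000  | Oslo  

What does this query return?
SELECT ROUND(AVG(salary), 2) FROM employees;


SUM(salary) = 260000
COUNT = 4
ROUND(AVG, 2) = ROUND(260000 / 4, 2) = 65000.0

65000.0


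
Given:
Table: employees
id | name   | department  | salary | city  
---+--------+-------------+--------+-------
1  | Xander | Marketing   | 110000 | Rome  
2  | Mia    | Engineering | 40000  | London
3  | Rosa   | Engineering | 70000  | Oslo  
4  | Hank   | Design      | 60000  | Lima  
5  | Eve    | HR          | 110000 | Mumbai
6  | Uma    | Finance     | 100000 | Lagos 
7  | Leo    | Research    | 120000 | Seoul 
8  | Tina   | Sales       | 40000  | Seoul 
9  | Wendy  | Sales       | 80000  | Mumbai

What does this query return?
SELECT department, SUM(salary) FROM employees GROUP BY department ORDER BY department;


Summing salary within each department:
  Design: 60000 = 60000
  Engineering: 40000 + 70000 = 110000
  Finance: 100000 = 100000
  HR: 110000 = 110000
  Marketing: 110000 = 110000
  Research: 120000 = 120000
  Sales: 40000 + 80000 = 120000


7 groups:
Design, 60000
Engineering, 110000
Finance, 100000
HR, 110000
Marketing, 110000
Research, 120000
Sales, 120000


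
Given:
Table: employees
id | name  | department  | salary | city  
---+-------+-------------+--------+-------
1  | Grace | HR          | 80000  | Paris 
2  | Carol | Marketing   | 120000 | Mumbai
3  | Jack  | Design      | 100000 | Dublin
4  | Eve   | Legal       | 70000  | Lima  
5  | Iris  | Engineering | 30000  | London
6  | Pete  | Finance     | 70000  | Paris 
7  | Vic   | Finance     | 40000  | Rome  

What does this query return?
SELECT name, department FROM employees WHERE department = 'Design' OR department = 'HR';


Filtering: department = 'Design' OR 'HR'
Matching: 2 rows

2 rows:
Grace, HR
Jack, Design


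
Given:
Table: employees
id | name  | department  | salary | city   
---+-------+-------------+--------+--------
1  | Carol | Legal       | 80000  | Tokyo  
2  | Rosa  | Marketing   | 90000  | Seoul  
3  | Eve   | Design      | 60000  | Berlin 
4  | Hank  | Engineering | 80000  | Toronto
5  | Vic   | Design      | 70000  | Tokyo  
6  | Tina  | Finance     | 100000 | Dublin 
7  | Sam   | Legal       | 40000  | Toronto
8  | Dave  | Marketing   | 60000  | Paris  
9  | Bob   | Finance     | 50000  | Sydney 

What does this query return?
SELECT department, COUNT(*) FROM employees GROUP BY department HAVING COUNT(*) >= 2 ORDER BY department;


Groups with count >= 2:
  Design: 2 -> PASS
  Finance: 2 -> PASS
  Legal: 2 -> PASS
  Marketing: 2 -> PASS
  Engineering: 1 -> filtered out


4 groups:
Design, 2
Finance, 2
Legal, 2
Marketing, 2


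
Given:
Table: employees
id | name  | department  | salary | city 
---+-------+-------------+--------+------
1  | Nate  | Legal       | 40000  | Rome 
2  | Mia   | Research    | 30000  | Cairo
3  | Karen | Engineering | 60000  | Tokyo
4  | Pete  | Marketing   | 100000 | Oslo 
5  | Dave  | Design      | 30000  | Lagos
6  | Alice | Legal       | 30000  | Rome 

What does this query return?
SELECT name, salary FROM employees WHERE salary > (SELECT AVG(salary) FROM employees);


Subquery: AVG(salary) = 48333.33
Filtering: salary > 48333.33
  Karen (60000) -> MATCH
  Pete (100000) -> MATCH


2 rows:
Karen, 60000
Pete, 100000


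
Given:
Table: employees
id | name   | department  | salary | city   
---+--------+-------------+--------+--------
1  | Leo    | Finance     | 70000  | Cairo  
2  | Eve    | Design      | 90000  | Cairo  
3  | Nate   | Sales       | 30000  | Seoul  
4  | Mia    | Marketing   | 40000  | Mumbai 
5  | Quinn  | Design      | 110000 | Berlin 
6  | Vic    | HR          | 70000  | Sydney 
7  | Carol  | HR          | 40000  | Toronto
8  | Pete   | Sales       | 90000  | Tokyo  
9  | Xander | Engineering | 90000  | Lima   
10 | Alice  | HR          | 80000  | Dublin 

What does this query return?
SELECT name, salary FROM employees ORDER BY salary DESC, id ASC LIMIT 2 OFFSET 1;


Sort by salary DESC (id ASC tiebreak), then skip 1 and take 2
Rows 2 through 3

2 rows:
Eve, 90000
Pete, 90000


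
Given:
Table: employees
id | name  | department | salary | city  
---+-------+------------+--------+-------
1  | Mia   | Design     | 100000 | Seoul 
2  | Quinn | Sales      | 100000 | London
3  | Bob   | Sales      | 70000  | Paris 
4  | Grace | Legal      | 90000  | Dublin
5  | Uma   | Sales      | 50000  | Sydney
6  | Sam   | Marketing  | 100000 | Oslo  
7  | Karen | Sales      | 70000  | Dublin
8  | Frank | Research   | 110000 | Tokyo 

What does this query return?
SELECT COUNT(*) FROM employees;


COUNT(*) counts all rows

8


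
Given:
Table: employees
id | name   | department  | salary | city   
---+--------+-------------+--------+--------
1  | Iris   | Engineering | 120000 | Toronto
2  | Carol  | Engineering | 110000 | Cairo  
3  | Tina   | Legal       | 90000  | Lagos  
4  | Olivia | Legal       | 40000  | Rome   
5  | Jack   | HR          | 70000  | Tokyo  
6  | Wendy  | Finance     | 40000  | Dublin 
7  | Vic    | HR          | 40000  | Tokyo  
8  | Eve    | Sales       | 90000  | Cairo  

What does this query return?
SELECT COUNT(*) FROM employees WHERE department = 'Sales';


Counting rows where department = 'Sales'
  Eve -> MATCH


1


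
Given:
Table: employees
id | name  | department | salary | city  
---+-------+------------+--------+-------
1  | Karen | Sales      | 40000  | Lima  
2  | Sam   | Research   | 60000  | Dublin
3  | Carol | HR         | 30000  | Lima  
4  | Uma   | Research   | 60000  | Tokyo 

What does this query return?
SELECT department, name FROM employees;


Projecting columns: department, name

4 rows:
Sales, Karen
Research, Sam
HR, Carol
Research, Uma


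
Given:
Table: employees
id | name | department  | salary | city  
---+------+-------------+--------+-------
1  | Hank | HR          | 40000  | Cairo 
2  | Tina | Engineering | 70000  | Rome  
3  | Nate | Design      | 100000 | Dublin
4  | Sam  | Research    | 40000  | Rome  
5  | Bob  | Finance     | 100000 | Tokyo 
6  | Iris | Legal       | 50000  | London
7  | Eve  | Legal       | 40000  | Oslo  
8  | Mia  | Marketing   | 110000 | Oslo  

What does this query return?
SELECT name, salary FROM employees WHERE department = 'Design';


Filtering: department = 'Design'
Matching rows: 1

1 rows:
Nate, 100000


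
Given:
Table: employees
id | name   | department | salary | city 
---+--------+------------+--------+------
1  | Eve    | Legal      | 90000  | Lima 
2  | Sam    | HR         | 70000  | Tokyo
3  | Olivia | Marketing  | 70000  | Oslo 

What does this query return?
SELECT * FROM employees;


SELECT * returns all 3 rows with all columns

3 rows:
1, Eve, Legal, 90000, Lima
2, Sam, HR, 70000, Tokyo
3, Olivia, Marketing, 70000, Oslo


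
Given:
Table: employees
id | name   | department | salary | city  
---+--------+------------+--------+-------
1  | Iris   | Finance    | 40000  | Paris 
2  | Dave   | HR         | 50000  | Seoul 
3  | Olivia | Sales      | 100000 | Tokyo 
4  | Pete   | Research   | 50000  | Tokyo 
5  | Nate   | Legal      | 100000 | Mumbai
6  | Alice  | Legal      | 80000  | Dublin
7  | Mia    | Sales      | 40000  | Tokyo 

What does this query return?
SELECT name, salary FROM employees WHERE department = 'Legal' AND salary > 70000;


Filtering: department = 'Legal' AND salary > 70000
Matching: 2 rows

2 rows:
Nate, 100000
Alice, 80000


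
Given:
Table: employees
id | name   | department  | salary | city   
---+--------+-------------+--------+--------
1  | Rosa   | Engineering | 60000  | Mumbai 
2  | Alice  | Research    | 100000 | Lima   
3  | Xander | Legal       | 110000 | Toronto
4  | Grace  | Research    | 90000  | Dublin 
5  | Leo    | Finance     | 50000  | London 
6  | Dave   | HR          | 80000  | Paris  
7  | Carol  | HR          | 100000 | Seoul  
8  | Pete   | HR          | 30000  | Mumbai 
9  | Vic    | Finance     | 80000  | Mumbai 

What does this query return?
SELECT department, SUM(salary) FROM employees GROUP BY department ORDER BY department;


Summing salary within each department:
  Engineering: 60000 = 60000
  Finance: 50000 + 80000 = 130000
  HR: 80000 + 100000 + 30000 = 210000
  Legal: 110000 = 110000
  Research: 100000 + 90000 = 190000


5 groups:
Engineering, 60000
Finance, 130000
HR, 210000
Legal, 110000
Research, 190000


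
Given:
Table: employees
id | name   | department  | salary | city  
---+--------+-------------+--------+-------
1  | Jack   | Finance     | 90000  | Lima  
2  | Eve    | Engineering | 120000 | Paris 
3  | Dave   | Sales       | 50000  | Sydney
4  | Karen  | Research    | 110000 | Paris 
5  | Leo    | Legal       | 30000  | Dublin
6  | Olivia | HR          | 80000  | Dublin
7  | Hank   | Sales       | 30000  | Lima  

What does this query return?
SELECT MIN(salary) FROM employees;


Salaries: 90000, 120000, 50000, 110000, 30000, 80000, 30000
MIN = 30000

30000


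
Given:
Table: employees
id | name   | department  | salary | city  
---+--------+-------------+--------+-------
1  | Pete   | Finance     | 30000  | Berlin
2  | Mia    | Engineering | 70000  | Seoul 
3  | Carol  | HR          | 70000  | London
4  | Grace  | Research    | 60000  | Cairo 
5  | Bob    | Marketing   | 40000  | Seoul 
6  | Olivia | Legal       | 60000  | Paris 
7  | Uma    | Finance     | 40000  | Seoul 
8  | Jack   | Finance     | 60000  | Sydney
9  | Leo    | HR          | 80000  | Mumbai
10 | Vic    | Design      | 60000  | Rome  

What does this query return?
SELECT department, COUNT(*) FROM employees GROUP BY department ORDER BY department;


Assigning each row to its department group:
  Pete -> Finance
  Mia -> Engineering
  Carol -> HR
  Grace -> Research
  Bob -> Marketing
  Olivia -> Legal
  Uma -> Finance
  Jack -> Finance
  Leo -> HR
  Vic -> Design


7 groups:
Design, 1
Engineering, 1
Finance, 3
HR, 2
Legal, 1
Marketing, 1
Research, 1


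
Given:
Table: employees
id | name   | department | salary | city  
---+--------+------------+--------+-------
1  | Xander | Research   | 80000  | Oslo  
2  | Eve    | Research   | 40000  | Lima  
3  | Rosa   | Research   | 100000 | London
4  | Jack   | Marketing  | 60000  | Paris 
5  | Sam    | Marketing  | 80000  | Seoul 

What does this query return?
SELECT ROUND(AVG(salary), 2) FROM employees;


SUM(salary) = 360000
COUNT = 5
ROUND(AVG, 2) = ROUND(360000 / 5, 2) = 72000.0

72000.0


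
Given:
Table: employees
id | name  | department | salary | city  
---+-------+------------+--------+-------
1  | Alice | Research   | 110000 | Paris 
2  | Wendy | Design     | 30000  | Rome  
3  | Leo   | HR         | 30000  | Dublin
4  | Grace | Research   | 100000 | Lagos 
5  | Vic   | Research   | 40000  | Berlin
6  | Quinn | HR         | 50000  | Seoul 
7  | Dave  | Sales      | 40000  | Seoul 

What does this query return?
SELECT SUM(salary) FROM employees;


SUM(salary) = 110000 + 30000 + 30000 + 100000 + 40000 + 50000 + 40000 = 400000

400000


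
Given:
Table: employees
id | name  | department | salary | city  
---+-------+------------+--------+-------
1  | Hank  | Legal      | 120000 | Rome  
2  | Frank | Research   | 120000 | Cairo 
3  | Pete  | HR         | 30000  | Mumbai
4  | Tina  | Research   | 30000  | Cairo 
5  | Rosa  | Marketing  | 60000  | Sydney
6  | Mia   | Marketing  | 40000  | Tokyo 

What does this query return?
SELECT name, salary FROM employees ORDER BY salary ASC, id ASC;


Sorting by salary ASC, then id ASC for ties

6 rows:
Pete, 30000
Tina, 30000
Mia, 40000
Rosa, 60000
Hank, 120000
Frank, 120000


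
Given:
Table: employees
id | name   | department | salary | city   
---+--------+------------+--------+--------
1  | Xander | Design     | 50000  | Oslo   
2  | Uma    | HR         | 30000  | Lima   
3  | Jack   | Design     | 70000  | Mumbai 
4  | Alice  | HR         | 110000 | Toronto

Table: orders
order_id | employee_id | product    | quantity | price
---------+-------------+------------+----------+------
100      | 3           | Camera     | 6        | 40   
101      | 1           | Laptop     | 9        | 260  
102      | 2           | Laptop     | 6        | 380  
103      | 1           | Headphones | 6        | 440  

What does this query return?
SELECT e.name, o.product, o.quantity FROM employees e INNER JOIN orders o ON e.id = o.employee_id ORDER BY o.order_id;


Joining employees.id = orders.employee_id:
  employee Jack (id=3) -> order Camera
  employee Xander (id=1) -> order Laptop
  employee Uma (id=2) -> order Laptop
  employee Xander (id=1) -> order Headphones


4 rows:
Jack, Camera, 6
Xander, Laptop, 9
Uma, Laptop, 6
Xander, Headphones, 6


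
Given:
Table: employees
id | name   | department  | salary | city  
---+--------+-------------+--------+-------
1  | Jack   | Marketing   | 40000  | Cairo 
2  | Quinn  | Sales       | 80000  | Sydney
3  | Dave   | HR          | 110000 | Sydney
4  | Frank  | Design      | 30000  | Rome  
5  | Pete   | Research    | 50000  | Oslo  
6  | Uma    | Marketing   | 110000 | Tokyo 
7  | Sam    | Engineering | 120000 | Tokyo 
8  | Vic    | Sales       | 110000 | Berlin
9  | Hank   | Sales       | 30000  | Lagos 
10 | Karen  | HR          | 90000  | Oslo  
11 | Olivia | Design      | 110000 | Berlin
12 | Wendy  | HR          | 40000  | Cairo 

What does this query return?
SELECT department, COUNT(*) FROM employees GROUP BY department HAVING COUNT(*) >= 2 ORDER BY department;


Groups with count >= 2:
  Design: 2 -> PASS
  HR: 3 -> PASS
  Marketing: 2 -> PASS
  Sales: 3 -> PASS
  Engineering: 1 -> filtered out
  Research: 1 -> filtered out


4 groups:
Design, 2
HR, 3
Marketing, 2
Sales, 3


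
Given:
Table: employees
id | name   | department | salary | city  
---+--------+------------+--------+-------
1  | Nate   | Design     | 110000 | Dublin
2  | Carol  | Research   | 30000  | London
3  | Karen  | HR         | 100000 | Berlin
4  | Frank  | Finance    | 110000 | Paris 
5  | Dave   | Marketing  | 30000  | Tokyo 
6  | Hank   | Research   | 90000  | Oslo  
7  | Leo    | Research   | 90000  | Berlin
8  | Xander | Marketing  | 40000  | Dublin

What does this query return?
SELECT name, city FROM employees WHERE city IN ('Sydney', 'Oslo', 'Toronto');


Filtering: city IN ('Sydney', 'Oslo', 'Toronto')
Matching: 1 rows

1 rows:
Hank, Oslo


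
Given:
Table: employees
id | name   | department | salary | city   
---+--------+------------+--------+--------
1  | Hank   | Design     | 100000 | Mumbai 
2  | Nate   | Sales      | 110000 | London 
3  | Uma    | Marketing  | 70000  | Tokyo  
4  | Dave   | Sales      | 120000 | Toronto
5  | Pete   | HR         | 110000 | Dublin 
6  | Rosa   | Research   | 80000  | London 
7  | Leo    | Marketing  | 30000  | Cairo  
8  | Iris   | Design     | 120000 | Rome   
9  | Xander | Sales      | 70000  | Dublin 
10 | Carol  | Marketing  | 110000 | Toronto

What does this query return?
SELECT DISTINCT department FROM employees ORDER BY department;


All 'department' values (row order): Design, Sales, Marketing, Sales, HR, Research, Marketing, Design, Sales, Marketing
Removing duplicates leaves 5 unique value(s).

5 values:
Design
HR
Marketing
Research
Sales


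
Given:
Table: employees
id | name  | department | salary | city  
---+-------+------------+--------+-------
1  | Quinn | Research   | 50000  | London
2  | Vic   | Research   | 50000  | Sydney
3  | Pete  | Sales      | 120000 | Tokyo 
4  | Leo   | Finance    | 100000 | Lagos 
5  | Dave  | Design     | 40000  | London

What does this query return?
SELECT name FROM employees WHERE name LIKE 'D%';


LIKE 'D%' matches names starting with 'D'
Matching: 1

1 rows:
Dave


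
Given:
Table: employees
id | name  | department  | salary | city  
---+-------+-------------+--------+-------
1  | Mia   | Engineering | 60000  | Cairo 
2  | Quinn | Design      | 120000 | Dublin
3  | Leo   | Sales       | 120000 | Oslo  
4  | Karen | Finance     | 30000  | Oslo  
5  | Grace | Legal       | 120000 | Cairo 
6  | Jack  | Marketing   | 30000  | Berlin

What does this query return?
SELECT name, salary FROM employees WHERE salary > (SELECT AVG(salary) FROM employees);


Subquery: AVG(salary) = 80000.0
Filtering: salary > 80000.0
  Quinn (120000) -> MATCH
  Leo (120000) -> MATCH
  Grace (120000) -> MATCH


3 rows:
Quinn, 120000
Leo, 120000
Grace, 120000


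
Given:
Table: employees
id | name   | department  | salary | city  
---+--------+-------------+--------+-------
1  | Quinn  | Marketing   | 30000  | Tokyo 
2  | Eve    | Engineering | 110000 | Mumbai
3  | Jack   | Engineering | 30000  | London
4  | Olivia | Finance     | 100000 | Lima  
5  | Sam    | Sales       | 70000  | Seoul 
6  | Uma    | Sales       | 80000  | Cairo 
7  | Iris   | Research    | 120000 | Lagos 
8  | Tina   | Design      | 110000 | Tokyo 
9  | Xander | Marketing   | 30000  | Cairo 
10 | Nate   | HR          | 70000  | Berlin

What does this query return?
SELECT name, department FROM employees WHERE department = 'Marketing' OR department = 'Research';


Filtering: department = 'Marketing' OR 'Research'
Matching: 3 rows

3 rows:
Quinn, Marketing
Iris, Research
Xander, Marketing


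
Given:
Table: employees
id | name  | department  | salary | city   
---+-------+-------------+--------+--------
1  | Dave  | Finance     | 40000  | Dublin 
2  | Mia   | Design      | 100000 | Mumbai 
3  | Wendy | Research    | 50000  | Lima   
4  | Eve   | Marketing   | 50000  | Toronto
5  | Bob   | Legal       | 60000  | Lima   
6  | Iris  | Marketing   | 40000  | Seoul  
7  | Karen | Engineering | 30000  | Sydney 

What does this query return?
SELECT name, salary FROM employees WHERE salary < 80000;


Filtering: salary < 80000
Matching: 6 rows

6 rows:
Dave, 40000
Wendy, 50000
Eve, 50000
Bob, 60000
Iris, 40000
Karen, 30000


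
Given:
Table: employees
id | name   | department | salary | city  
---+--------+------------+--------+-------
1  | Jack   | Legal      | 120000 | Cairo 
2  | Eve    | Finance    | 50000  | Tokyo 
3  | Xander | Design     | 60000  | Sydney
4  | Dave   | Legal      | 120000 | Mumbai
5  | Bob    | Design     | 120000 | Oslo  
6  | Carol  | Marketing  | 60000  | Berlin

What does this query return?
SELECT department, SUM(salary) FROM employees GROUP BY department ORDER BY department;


Summing salary within each department:
  Design: 60000 + 120000 = 180000
  Finance: 50000 = 50000
  Legal: 120000 + 120000 = 240000
  Marketing: 60000 = 60000


4 groups:
Design, 180000
Finance, 50000
Legal, 240000
Marketing, 60000


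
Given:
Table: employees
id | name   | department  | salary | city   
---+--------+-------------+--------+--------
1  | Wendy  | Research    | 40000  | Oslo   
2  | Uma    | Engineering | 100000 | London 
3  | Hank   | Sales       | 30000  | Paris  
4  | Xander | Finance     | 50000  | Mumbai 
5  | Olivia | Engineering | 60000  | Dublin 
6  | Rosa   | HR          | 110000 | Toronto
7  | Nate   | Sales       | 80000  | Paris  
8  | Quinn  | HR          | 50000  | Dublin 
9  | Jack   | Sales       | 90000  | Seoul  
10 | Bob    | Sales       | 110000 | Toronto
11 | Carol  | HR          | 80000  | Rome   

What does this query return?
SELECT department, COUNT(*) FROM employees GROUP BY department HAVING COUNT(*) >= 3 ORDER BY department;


Groups with count >= 3:
  HR: 3 -> PASS
  Sales: 4 -> PASS
  Engineering: 2 -> filtered out
  Finance: 1 -> filtered out
  Research: 1 -> filtered out


2 groups:
HR, 3
Sales, 4


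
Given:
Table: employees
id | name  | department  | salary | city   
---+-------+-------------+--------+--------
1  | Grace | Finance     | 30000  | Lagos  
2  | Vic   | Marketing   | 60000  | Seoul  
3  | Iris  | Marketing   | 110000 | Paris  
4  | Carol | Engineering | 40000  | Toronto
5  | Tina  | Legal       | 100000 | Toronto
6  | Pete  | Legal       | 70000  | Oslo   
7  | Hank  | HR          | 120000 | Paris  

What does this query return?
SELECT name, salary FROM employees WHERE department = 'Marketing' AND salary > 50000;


Filtering: department = 'Marketing' AND salary > 50000
Matching: 2 rows

2 rows:
Vic, 60000
Iris, 110000


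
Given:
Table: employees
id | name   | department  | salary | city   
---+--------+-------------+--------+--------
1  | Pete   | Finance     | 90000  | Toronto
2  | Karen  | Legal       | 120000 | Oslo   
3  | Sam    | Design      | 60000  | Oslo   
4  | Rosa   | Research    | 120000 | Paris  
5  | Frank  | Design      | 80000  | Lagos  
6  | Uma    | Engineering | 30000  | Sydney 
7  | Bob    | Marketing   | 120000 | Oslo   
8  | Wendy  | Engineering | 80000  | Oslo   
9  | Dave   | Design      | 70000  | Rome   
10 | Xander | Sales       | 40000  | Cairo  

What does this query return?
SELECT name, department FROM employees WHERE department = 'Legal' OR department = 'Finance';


Filtering: department = 'Legal' OR 'Finance'
Matching: 2 rows

2 rows:
Pete, Finance
Karen, Legal


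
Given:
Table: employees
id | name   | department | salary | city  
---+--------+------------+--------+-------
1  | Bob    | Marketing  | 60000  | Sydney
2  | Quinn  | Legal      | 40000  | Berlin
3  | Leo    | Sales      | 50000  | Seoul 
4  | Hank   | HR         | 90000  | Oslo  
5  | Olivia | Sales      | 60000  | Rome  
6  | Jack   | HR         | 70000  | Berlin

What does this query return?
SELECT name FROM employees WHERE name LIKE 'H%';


LIKE 'H%' matches names starting with 'H'
Matching: 1

1 rows:
Hank


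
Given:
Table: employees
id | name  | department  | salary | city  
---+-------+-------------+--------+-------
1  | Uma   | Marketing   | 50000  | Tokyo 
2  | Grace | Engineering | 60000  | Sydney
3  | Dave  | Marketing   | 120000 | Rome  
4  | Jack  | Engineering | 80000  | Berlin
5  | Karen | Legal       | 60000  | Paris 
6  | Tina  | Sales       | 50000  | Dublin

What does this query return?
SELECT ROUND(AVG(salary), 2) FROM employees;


SUM(salary) = 420000
COUNT = 6
ROUND(AVG, 2) = ROUND(420000 / 6, 2) = 70000.0

70000.0


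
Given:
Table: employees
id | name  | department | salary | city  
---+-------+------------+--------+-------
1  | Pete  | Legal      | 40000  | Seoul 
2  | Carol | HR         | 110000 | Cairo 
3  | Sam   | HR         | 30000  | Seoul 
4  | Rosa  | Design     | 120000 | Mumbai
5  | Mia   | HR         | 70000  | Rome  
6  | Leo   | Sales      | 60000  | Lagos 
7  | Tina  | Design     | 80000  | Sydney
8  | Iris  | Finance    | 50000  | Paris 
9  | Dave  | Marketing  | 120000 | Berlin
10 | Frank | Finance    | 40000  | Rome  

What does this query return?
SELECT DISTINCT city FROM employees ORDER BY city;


All 'city' values (row order): Seoul, Cairo, Seoul, Mumbai, Rome, Lagos, Sydney, Paris, Berlin, Rome
Removing duplicates leaves 8 unique value(s).

8 values:
Berlin
Cairo
Lagos
Mumbai
Paris
Rome
Seoul
Sydney


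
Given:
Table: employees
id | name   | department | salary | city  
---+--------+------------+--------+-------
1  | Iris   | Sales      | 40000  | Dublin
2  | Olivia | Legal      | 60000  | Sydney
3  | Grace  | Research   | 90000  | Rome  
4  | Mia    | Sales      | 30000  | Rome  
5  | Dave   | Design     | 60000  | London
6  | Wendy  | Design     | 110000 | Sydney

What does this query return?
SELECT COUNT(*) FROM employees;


COUNT(*) counts all rows

6


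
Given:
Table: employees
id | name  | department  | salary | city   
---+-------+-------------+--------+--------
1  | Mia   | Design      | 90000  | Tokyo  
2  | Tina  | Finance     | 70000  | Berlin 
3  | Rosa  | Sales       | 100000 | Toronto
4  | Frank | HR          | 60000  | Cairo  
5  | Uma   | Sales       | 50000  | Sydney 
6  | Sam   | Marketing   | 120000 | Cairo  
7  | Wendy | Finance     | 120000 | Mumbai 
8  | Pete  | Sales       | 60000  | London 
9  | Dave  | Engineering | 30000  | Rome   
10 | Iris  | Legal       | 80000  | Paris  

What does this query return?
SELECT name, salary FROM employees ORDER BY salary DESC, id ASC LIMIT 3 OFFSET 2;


Sort by salary DESC (id ASC tiebreak), then skip 2 and take 3
Rows 3 through 5

3 rows:
Rosa, 100000
Mia, 90000
Iris, 80000


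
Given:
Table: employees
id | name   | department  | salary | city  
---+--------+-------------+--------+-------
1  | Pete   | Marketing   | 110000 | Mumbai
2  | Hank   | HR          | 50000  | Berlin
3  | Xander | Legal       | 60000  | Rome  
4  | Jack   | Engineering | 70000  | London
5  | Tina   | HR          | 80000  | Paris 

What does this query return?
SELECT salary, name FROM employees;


Projecting columns: salary, name

5 rows:
110000, Pete
50000, Hank
60000, Xander
70000, Jack
80000, Tina


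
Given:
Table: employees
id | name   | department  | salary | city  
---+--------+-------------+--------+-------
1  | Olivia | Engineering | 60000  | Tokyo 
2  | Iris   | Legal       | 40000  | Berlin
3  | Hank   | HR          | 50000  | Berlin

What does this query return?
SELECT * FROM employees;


SELECT * returns all 3 rows with all columns

3 rows:
1, Olivia, Engineering, 60000, Tokyo
2, Iris, Legal, 40000, Berlin
3, Hank, HR, 50000, Berlin


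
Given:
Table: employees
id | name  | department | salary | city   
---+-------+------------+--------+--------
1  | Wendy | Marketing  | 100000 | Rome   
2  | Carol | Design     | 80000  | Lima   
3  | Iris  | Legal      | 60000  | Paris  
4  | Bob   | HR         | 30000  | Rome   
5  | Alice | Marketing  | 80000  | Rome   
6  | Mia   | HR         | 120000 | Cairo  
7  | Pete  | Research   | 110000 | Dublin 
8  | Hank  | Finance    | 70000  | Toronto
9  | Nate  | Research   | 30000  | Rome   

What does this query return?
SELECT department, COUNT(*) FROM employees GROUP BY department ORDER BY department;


Assigning each row to its department group:
  Wendy -> Marketing
  Carol -> Design
  Iris -> Legal
  Bob -> HR
  Alice -> Marketing
  Mia -> HR
  Pete -> Research
  Hank -> Finance
  Nate -> Research


6 groups:
Design, 1
Finance, 1
HR, 2
Legal, 1
Marketing, 2
Research, 2


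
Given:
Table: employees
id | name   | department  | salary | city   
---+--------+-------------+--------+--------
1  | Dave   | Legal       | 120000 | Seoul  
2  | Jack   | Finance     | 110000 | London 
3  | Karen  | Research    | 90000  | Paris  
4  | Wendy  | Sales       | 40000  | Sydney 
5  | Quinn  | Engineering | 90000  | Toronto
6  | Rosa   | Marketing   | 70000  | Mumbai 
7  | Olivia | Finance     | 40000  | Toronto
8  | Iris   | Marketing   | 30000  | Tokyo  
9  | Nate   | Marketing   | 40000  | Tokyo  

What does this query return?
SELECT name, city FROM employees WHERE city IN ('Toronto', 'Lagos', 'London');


Filtering: city IN ('Toronto', 'Lagos', 'London')
Matching: 3 rows

3 rows:
Jack, London
Quinn, Toronto
Olivia, Toronto


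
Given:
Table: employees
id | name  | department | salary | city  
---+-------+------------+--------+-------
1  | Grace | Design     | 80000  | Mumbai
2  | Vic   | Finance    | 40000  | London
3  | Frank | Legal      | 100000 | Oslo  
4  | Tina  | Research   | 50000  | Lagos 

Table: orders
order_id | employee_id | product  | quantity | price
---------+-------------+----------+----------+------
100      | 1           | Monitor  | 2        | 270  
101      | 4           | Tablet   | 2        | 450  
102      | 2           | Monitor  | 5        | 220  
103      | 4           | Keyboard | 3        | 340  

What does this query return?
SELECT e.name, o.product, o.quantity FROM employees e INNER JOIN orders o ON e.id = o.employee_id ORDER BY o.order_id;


Joining employees.id = orders.employee_id:
  employee Grace (id=1) -> order Monitor
  employee Tina (id=4) -> order Tablet
  employee Vic (id=2) -> order Monitor
  employee Tina (id=4) -> order Keyboard


4 rows:
Grace, Monitor, 2
Tina, Tablet, 2
Vic, Monitor, 5
Tina, Keyboard, 3


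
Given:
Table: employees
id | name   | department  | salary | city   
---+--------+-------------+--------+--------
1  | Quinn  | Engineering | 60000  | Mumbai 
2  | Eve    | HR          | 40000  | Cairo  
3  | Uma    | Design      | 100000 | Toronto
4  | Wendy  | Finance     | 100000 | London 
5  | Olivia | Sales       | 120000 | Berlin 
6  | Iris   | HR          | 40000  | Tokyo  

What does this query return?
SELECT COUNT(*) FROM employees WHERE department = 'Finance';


Counting rows where department = 'Finance'
  Wendy -> MATCH


1


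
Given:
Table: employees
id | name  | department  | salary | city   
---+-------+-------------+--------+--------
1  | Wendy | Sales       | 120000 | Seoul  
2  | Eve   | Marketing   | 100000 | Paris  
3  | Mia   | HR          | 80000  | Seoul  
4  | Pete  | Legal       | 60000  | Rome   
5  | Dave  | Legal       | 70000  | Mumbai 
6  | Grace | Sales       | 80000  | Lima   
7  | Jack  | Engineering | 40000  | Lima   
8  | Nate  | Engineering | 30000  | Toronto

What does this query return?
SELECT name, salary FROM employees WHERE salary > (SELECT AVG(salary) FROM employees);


Subquery: AVG(salary) = 72500.0
Filtering: salary > 72500.0
  Wendy (120000) -> MATCH
  Eve (100000) -> MATCH
  Mia (80000) -> MATCH
  Grace (80000) -> MATCH


4 rows:
Wendy, 120000
Eve, 100000
Mia, 80000
Grace, 80000


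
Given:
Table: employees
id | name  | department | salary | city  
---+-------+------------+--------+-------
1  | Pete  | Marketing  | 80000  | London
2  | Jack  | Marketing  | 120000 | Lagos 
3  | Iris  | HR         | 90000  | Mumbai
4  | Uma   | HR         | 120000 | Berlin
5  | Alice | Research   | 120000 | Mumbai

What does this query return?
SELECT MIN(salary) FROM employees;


Salaries: 80000, 120000, 90000, 120000, 120000
MIN = 80000

80000


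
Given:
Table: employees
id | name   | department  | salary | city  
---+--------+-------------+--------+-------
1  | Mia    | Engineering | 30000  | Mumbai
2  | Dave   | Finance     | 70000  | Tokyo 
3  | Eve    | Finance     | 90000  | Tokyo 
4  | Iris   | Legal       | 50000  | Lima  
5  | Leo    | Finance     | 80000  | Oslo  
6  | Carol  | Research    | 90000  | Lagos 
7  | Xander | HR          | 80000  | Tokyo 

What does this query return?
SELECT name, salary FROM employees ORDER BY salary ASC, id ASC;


Sorting by salary ASC, then id ASC for ties

7 rows:
Mia, 30000
Iris, 50000
Dave, 70000
Leo, 80000
Xander, 80000
Eve, 90000
Carol, 90000


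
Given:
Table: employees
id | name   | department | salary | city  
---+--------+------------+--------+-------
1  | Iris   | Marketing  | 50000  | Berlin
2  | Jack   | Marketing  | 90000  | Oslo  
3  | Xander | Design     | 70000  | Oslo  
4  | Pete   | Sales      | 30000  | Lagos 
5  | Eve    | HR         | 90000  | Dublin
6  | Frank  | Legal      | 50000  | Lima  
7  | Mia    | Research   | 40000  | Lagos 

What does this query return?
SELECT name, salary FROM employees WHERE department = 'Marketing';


Filtering: department = 'Marketing'
Matching rows: 2

2 rows:
Iris, 50000
Jack, 90000


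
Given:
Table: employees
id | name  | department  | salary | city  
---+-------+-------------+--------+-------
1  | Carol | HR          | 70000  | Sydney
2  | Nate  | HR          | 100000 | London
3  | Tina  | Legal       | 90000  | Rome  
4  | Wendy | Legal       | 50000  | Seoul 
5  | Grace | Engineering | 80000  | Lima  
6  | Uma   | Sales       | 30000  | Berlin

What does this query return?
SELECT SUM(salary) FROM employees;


SUM(salary) = 70000 + 100000 + 90000 + 50000 + 80000 + 30000 = 420000

420000


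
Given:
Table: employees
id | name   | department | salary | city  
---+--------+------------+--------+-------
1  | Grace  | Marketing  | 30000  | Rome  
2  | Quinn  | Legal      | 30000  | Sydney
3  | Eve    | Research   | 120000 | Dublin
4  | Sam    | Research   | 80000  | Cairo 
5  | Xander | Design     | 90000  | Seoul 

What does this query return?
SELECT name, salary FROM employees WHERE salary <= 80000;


Filtering: salary <= 80000
Matching: 3 rows

3 rows:
Grace, 30000
Quinn, 30000
Sam, 80000


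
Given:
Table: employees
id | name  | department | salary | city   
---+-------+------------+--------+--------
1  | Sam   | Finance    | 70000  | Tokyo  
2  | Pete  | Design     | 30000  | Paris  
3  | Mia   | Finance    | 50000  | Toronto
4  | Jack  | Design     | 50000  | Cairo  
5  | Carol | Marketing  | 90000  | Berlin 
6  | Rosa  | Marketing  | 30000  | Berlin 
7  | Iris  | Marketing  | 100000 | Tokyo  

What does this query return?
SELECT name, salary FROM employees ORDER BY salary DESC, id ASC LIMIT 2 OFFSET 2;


Sort by salary DESC (id ASC tiebreak), then skip 2 and take 2
Rows 3 through 4

2 rows:
Sam, 70000
Mia, 50000
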